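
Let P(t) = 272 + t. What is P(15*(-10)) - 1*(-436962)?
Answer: 437084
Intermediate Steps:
P(15*(-10)) - 1*(-436962) = (272 + 15*(-10)) - 1*(-436962) = (272 - 150) + 436962 = 122 + 436962 = 437084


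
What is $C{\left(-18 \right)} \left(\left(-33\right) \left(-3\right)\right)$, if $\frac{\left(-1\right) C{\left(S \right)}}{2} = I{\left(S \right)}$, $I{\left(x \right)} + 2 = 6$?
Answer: $-792$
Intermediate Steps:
$I{\left(x \right)} = 4$ ($I{\left(x \right)} = -2 + 6 = 4$)
$C{\left(S \right)} = -8$ ($C{\left(S \right)} = \left(-2\right) 4 = -8$)
$C{\left(-18 \right)} \left(\left(-33\right) \left(-3\right)\right) = - 8 \left(\left(-33\right) \left(-3\right)\right) = \left(-8\right) 99 = -792$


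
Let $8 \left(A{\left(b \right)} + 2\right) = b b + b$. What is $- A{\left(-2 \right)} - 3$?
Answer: $- \frac{5}{4} \approx -1.25$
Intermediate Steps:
$A{\left(b \right)} = -2 + \frac{b}{8} + \frac{b^{2}}{8}$ ($A{\left(b \right)} = -2 + \frac{b b + b}{8} = -2 + \frac{b^{2} + b}{8} = -2 + \frac{b + b^{2}}{8} = -2 + \left(\frac{b}{8} + \frac{b^{2}}{8}\right) = -2 + \frac{b}{8} + \frac{b^{2}}{8}$)
$- A{\left(-2 \right)} - 3 = - (-2 + \frac{1}{8} \left(-2\right) + \frac{\left(-2\right)^{2}}{8}) - 3 = - (-2 - \frac{1}{4} + \frac{1}{8} \cdot 4) - 3 = - (-2 - \frac{1}{4} + \frac{1}{2}) - 3 = \left(-1\right) \left(- \frac{7}{4}\right) - 3 = \frac{7}{4} - 3 = - \frac{5}{4}$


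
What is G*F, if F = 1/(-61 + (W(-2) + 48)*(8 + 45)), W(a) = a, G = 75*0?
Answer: 0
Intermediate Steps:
G = 0
F = 1/2377 (F = 1/(-61 + (-2 + 48)*(8 + 45)) = 1/(-61 + 46*53) = 1/(-61 + 2438) = 1/2377 ≈ 0.00042070)
G*F = 0*(1/2377) = 0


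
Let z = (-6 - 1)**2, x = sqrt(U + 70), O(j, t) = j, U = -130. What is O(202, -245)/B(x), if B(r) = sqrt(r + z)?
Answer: 202/sqrt(49 + 2*I*sqrt(15)) ≈ 28.592 - 2.2459*I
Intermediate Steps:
x = 2*I*sqrt(15) (x = sqrt(-130 + 70) = sqrt(-60) = 2*I*sqrt(15) ≈ 7.746*I)
z = 49 (z = (-7)**2 = 49)
B(r) = sqrt(49 + r) (B(r) = sqrt(r + 49) = sqrt(49 + r))
O(202, -245)/B(x) = 202/(sqrt(49 + 2*I*sqrt(15))) = 202/sqrt(49 + 2*I*sqrt(15))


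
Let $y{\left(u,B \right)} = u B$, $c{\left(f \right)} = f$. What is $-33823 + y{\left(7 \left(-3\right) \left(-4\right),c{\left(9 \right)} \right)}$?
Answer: $-33067$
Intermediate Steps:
$y{\left(u,B \right)} = B u$
$-33823 + y{\left(7 \left(-3\right) \left(-4\right),c{\left(9 \right)} \right)} = -33823 + 9 \cdot 7 \left(-3\right) \left(-4\right) = -33823 + 9 \left(\left(-21\right) \left(-4\right)\right) = -33823 + 9 \cdot 84 = -33823 + 756 = -33067$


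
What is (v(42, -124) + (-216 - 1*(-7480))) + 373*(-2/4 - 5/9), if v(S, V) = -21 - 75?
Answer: 121937/18 ≈ 6774.3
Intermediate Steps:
v(S, V) = -96
(v(42, -124) + (-216 - 1*(-7480))) + 373*(-2/4 - 5/9) = (-96 + (-216 - 1*(-7480))) + 373*(-2/4 - 5/9) = (-96 + (-216 + 7480)) + 373*(-2*¼ - 5*⅑) = (-96 + 7264) + 373*(-½ - 5/9) = 7168 + 373*(-19/18) = 7168 - 7087/18 = 121937/18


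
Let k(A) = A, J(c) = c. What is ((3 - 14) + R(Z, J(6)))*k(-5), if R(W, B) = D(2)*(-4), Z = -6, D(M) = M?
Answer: 95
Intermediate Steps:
R(W, B) = -8 (R(W, B) = 2*(-4) = -8)
((3 - 14) + R(Z, J(6)))*k(-5) = ((3 - 14) - 8)*(-5) = (-11 - 8)*(-5) = -19*(-5) = 95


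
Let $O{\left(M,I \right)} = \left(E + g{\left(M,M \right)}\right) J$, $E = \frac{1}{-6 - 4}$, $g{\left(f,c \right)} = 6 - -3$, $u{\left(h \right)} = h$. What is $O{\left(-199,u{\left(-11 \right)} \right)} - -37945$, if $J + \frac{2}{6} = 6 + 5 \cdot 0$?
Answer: $\frac{1139863}{30} \approx 37995.0$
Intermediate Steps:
$g{\left(f,c \right)} = 9$ ($g{\left(f,c \right)} = 6 + 3 = 9$)
$E = - \frac{1}{10}$ ($E = \frac{1}{-10} = - \frac{1}{10} \approx -0.1$)
$J = \frac{17}{3}$ ($J = - \frac{1}{3} + \left(6 + 5 \cdot 0\right) = - \frac{1}{3} + \left(6 + 0\right) = - \frac{1}{3} + 6 = \frac{17}{3} \approx 5.6667$)
$O{\left(M,I \right)} = \frac{1513}{30}$ ($O{\left(M,I \right)} = \left(- \frac{1}{10} + 9\right) \frac{17}{3} = \frac{89}{10} \cdot \frac{17}{3} = \frac{1513}{30}$)
$O{\left(-199,u{\left(-11 \right)} \right)} - -37945 = \frac{1513}{30} - -37945 = \frac{1513}{30} + 37945 = \frac{1139863}{30}$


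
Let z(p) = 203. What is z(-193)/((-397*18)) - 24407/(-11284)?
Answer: 86060885/40317732 ≈ 2.1346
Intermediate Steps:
z(-193)/((-397*18)) - 24407/(-11284) = 203/((-397*18)) - 24407/(-11284) = 203/(-7146) - 24407*(-1/11284) = 203*(-1/7146) + 24407/11284 = -203/7146 + 24407/11284 = 86060885/40317732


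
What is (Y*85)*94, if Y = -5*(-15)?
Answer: 599250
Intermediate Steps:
Y = 75
(Y*85)*94 = (75*85)*94 = 6375*94 = 599250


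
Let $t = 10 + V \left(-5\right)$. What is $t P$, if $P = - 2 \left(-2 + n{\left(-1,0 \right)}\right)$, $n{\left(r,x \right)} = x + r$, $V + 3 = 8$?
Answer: $-90$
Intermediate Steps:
$V = 5$ ($V = -3 + 8 = 5$)
$n{\left(r,x \right)} = r + x$
$P = 6$ ($P = - 2 \left(-2 + \left(-1 + 0\right)\right) = - 2 \left(-2 - 1\right) = \left(-2\right) \left(-3\right) = 6$)
$t = -15$ ($t = 10 + 5 \left(-5\right) = 10 - 25 = -15$)
$t P = \left(-15\right) 6 = -90$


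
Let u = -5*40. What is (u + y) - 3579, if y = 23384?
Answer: 19605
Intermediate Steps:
u = -200
(u + y) - 3579 = (-200 + 23384) - 3579 = 23184 - 3579 = 19605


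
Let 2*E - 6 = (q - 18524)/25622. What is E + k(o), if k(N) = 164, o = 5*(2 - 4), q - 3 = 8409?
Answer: 2136909/12811 ≈ 166.80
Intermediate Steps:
q = 8412 (q = 3 + 8409 = 8412)
o = -10 (o = 5*(-2) = -10)
E = 35905/12811 (E = 3 + ((8412 - 18524)/25622)/2 = 3 + (-10112*1/25622)/2 = 3 + (1/2)*(-5056/12811) = 3 - 2528/12811 = 35905/12811 ≈ 2.8027)
E + k(o) = 35905/12811 + 164 = 2136909/12811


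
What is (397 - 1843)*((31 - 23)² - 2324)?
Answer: 3267960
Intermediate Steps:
(397 - 1843)*((31 - 23)² - 2324) = -1446*(8² - 2324) = -1446*(64 - 2324) = -1446*(-2260) = 3267960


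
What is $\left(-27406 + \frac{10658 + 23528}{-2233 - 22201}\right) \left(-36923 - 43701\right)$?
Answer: $\frac{26995833385680}{12217} \approx 2.2097 \cdot 10^{9}$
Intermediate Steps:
$\left(-27406 + \frac{10658 + 23528}{-2233 - 22201}\right) \left(-36923 - 43701\right) = \left(-27406 + \frac{34186}{-24434}\right) \left(-80624\right) = \left(-27406 + 34186 \left(- \frac{1}{24434}\right)\right) \left(-80624\right) = \left(-27406 - \frac{17093}{12217}\right) \left(-80624\right) = \left(- \frac{334836195}{12217}\right) \left(-80624\right) = \frac{26995833385680}{12217}$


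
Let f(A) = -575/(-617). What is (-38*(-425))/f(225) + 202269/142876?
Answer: 2476193653/142876 ≈ 17331.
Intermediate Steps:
f(A) = 575/617 (f(A) = -575*(-1/617) = 575/617)
(-38*(-425))/f(225) + 202269/142876 = (-38*(-425))/(575/617) + 202269/142876 = 16150*(617/575) + 202269*(1/142876) = 398582/23 + 202269/142876 = 2476193653/142876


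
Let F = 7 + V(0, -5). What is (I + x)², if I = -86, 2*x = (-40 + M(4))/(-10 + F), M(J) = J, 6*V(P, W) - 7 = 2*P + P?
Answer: 702244/121 ≈ 5803.7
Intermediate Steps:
V(P, W) = 7/6 + P/2 (V(P, W) = 7/6 + (2*P + P)/6 = 7/6 + (3*P)/6 = 7/6 + P/2)
F = 49/6 (F = 7 + (7/6 + (½)*0) = 7 + (7/6 + 0) = 7 + 7/6 = 49/6 ≈ 8.1667)
x = 108/11 (x = ((-40 + 4)/(-10 + 49/6))/2 = (-36/(-11/6))/2 = (-36*(-6/11))/2 = (½)*(216/11) = 108/11 ≈ 9.8182)
(I + x)² = (-86 + 108/11)² = (-838/11)² = 702244/121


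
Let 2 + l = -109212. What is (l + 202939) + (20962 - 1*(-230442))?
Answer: 345129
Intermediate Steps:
l = -109214 (l = -2 - 109212 = -109214)
(l + 202939) + (20962 - 1*(-230442)) = (-109214 + 202939) + (20962 - 1*(-230442)) = 93725 + (20962 + 230442) = 93725 + 251404 = 345129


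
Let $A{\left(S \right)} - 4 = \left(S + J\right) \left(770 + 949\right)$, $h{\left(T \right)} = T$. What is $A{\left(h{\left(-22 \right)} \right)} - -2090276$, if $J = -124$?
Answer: $1839306$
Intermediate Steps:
$A{\left(S \right)} = -213152 + 1719 S$ ($A{\left(S \right)} = 4 + \left(S - 124\right) \left(770 + 949\right) = 4 + \left(-124 + S\right) 1719 = 4 + \left(-213156 + 1719 S\right) = -213152 + 1719 S$)
$A{\left(h{\left(-22 \right)} \right)} - -2090276 = \left(-213152 + 1719 \left(-22\right)\right) - -2090276 = \left(-213152 - 37818\right) + 2090276 = -250970 + 2090276 = 1839306$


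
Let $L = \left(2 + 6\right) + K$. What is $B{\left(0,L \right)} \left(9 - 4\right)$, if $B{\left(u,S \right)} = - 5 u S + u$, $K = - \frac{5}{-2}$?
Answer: $0$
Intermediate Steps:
$K = \frac{5}{2}$ ($K = \left(-5\right) \left(- \frac{1}{2}\right) = \frac{5}{2} \approx 2.5$)
$L = \frac{21}{2}$ ($L = \left(2 + 6\right) + \frac{5}{2} = 8 + \frac{5}{2} = \frac{21}{2} \approx 10.5$)
$B{\left(u,S \right)} = u - 5 S u$ ($B{\left(u,S \right)} = - 5 S u + u = u - 5 S u$)
$B{\left(0,L \right)} \left(9 - 4\right) = 0 \left(1 - \frac{105}{2}\right) \left(9 - 4\right) = 0 \left(1 - \frac{105}{2}\right) 5 = 0 \left(- \frac{103}{2}\right) 5 = 0 \cdot 5 = 0$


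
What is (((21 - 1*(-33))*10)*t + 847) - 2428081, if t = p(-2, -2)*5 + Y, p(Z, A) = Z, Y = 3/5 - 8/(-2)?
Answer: -2430150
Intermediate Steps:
Y = 23/5 (Y = 3*(⅕) - 8*(-½) = ⅗ + 4 = 23/5 ≈ 4.6000)
t = -27/5 (t = -2*5 + 23/5 = -10 + 23/5 = -27/5 ≈ -5.4000)
(((21 - 1*(-33))*10)*t + 847) - 2428081 = (((21 - 1*(-33))*10)*(-27/5) + 847) - 2428081 = (((21 + 33)*10)*(-27/5) + 847) - 2428081 = ((54*10)*(-27/5) + 847) - 2428081 = (540*(-27/5) + 847) - 2428081 = (-2916 + 847) - 2428081 = -2069 - 2428081 = -2430150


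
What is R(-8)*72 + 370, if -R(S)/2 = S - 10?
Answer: 2962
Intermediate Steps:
R(S) = 20 - 2*S (R(S) = -2*(S - 10) = -2*(-10 + S) = 20 - 2*S)
R(-8)*72 + 370 = (20 - 2*(-8))*72 + 370 = (20 + 16)*72 + 370 = 36*72 + 370 = 2592 + 370 = 2962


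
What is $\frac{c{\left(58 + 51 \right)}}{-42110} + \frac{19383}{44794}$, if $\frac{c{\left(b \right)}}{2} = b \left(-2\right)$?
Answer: $\frac{417874157}{943137670} \approx 0.44307$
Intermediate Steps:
$c{\left(b \right)} = - 4 b$ ($c{\left(b \right)} = 2 b \left(-2\right) = 2 \left(- 2 b\right) = - 4 b$)
$\frac{c{\left(58 + 51 \right)}}{-42110} + \frac{19383}{44794} = \frac{\left(-4\right) \left(58 + 51\right)}{-42110} + \frac{19383}{44794} = \left(-4\right) 109 \left(- \frac{1}{42110}\right) + 19383 \cdot \frac{1}{44794} = \left(-436\right) \left(- \frac{1}{42110}\right) + \frac{19383}{44794} = \frac{218}{21055} + \frac{19383}{44794} = \frac{417874157}{943137670}$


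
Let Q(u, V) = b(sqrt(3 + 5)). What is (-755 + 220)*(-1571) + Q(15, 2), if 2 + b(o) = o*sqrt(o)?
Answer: 840483 + 4*2**(1/4) ≈ 8.4049e+5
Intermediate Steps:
b(o) = -2 + o**(3/2) (b(o) = -2 + o*sqrt(o) = -2 + o**(3/2))
Q(u, V) = -2 + 4*2**(1/4) (Q(u, V) = -2 + (sqrt(3 + 5))**(3/2) = -2 + (sqrt(8))**(3/2) = -2 + (2*sqrt(2))**(3/2) = -2 + 4*2**(1/4))
(-755 + 220)*(-1571) + Q(15, 2) = (-755 + 220)*(-1571) + (-2 + 4*2**(1/4)) = -535*(-1571) + (-2 + 4*2**(1/4)) = 840485 + (-2 + 4*2**(1/4)) = 840483 + 4*2**(1/4)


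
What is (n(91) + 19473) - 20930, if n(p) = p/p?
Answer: -1456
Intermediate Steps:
n(p) = 1
(n(91) + 19473) - 20930 = (1 + 19473) - 20930 = 19474 - 20930 = -1456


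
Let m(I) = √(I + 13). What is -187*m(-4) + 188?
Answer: -373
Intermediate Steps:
m(I) = √(13 + I)
-187*m(-4) + 188 = -187*√(13 - 4) + 188 = -187*√9 + 188 = -187*3 + 188 = -561 + 188 = -373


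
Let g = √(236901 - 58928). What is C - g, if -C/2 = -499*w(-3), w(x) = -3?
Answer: -2994 - 19*√493 ≈ -3415.9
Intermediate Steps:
g = 19*√493 (g = √177973 = 19*√493 ≈ 421.87)
C = -2994 (C = -(-998)*(-3) = -2*1497 = -2994)
C - g = -2994 - 19*√493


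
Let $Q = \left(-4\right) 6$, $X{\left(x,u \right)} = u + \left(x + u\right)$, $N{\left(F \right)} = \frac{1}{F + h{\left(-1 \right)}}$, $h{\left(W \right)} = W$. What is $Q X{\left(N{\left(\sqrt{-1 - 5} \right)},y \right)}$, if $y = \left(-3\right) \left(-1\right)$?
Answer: $- \frac{984}{7} + \frac{24 i \sqrt{6}}{7} \approx -140.57 + 8.3983 i$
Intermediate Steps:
$N{\left(F \right)} = \frac{1}{-1 + F}$ ($N{\left(F \right)} = \frac{1}{F - 1} = \frac{1}{-1 + F}$)
$y = 3$
$X{\left(x,u \right)} = x + 2 u$ ($X{\left(x,u \right)} = u + \left(u + x\right) = x + 2 u$)
$Q = -24$
$Q X{\left(N{\left(\sqrt{-1 - 5} \right)},y \right)} = - 24 \left(\frac{1}{-1 + \sqrt{-1 - 5}} + 2 \cdot 3\right) = - 24 \left(\frac{1}{-1 + \sqrt{-6}} + 6\right) = - 24 \left(\frac{1}{-1 + i \sqrt{6}} + 6\right) = - 24 \left(6 + \frac{1}{-1 + i \sqrt{6}}\right) = -144 - \frac{24}{-1 + i \sqrt{6}}$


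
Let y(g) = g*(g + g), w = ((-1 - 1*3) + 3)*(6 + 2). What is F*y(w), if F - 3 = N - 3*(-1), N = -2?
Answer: 512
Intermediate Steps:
F = 4 (F = 3 + (-2 - 3*(-1)) = 3 + (-2 + 3) = 3 + 1 = 4)
w = -8 (w = ((-1 - 3) + 3)*8 = (-4 + 3)*8 = -1*8 = -8)
y(g) = 2*g**2 (y(g) = g*(2*g) = 2*g**2)
F*y(w) = 4*(2*(-8)**2) = 4*(2*64) = 4*128 = 512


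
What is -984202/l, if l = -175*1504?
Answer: 492101/131600 ≈ 3.7394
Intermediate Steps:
l = -263200
-984202/l = -984202/(-263200) = -984202*(-1/263200) = 492101/131600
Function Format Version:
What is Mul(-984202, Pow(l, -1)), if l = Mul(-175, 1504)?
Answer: Rational(492101, 131600) ≈ 3.7394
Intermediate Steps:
l = -263200
Mul(-984202, Pow(l, -1)) = Mul(-984202, Pow(-263200, -1)) = Mul(-984202, Rational(-1, 263200)) = Rational(492101, 131600)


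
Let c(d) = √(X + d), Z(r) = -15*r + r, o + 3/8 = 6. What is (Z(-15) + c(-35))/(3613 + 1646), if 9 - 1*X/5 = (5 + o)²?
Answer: 70/1753 + I*√35485/42072 ≈ 0.039932 + 0.0044774*I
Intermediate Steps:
o = 45/8 (o = -3/8 + 6 = 45/8 ≈ 5.6250)
Z(r) = -14*r
X = -33245/64 (X = 45 - 5*(5 + 45/8)² = 45 - 5*(85/8)² = 45 - 5*7225/64 = 45 - 36125/64 = -33245/64 ≈ -519.45)
c(d) = √(-33245/64 + d)
(Z(-15) + c(-35))/(3613 + 1646) = (-14*(-15) + √(-33245 + 64*(-35))/8)/(3613 + 1646) = (210 + √(-33245 - 2240)/8)/5259 = (210 + √(-35485)/8)*(1/5259) = (210 + (I*√35485)/8)*(1/5259) = (210 + I*√35485/8)*(1/5259) = 70/1753 + I*√35485/42072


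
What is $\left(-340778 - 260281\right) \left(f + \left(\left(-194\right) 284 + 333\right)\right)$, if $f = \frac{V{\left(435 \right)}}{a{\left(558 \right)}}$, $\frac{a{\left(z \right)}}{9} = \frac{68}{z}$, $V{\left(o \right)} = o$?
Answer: $\frac{1111031715963}{34} \approx 3.2677 \cdot 10^{10}$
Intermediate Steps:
$a{\left(z \right)} = \frac{612}{z}$ ($a{\left(z \right)} = 9 \frac{68}{z} = \frac{612}{z}$)
$f = \frac{13485}{34}$ ($f = \frac{435}{612 \cdot \frac{1}{558}} = \frac{435}{\frac{34}{31}} = 435 \cdot \frac{31}{34} = \frac{13485}{34} \approx 396.62$)
$\left(-340778 - 260281\right) \left(f + \left(\left(-194\right) 284 + 333\right)\right) = \left(-340778 - 260281\right) \left(\frac{13485}{34} + \left(\left(-194\right) 284 + 333\right)\right) = - 601059 \left(\frac{13485}{34} + \left(-55096 + 333\right)\right) = - 601059 \left(\frac{13485}{34} - 54763\right) = \left(-601059\right) \left(- \frac{1848457}{34}\right) = \frac{1111031715963}{34}$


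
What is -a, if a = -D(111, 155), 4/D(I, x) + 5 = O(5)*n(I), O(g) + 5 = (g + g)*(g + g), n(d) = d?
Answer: 1/2635 ≈ 0.00037951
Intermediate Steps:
O(g) = -5 + 4*g² (O(g) = -5 + (g + g)*(g + g) = -5 + (2*g)*(2*g) = -5 + 4*g²)
D(I, x) = 4/(-5 + 95*I) (D(I, x) = 4/(-5 + (-5 + 4*5²)*I) = 4/(-5 + (-5 + 4*25)*I) = 4/(-5 + (-5 + 100)*I) = 4/(-5 + 95*I))
a = -1/2635 (a = -4/(5*(-1 + 19*111)) = -4/(5*(-1 + 2109)) = -4/(5*2108) = -1*1/2635 = -1/2635 ≈ -0.00037951)
-a = -1*(-1/2635) = 1/2635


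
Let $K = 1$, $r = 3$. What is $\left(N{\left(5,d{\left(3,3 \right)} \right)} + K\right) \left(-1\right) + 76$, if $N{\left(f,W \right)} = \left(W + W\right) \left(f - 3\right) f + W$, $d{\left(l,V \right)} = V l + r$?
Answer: $-177$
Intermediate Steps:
$d{\left(l,V \right)} = 3 + V l$ ($d{\left(l,V \right)} = V l + 3 = 3 + V l$)
$N{\left(f,W \right)} = W + 2 W f \left(-3 + f\right)$ ($N{\left(f,W \right)} = 2 W \left(-3 + f\right) f + W = 2 W f \left(-3 + f\right) + W = W + 2 W f \left(-3 + f\right)$)
$\left(N{\left(5,d{\left(3,3 \right)} \right)} + K\right) \left(-1\right) + 76 = \left(\left(3 + 3 \cdot 3\right) \left(1 - 30 + 2 \cdot 5^{2}\right) + 1\right) \left(-1\right) + 76 = \left(\left(3 + 9\right) \left(1 - 30 + 2 \cdot 25\right) + 1\right) \left(-1\right) + 76 = \left(12 \left(1 - 30 + 50\right) + 1\right) \left(-1\right) + 76 = \left(12 \cdot 21 + 1\right) \left(-1\right) + 76 = \left(252 + 1\right) \left(-1\right) + 76 = 253 \left(-1\right) + 76 = -253 + 76 = -177$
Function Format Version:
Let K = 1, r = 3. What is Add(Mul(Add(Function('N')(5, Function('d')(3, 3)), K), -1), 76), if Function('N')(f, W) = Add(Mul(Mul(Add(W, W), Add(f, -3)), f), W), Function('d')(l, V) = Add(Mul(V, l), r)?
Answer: -177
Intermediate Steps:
Function('d')(l, V) = Add(3, Mul(V, l)) (Function('d')(l, V) = Add(Mul(V, l), 3) = Add(3, Mul(V, l)))
Function('N')(f, W) = Add(W, Mul(2, W, f, Add(-3, f))) (Function('N')(f, W) = Add(Mul(Mul(Mul(2, W), Add(-3, f)), f), W) = Add(Mul(Mul(2, W, Add(-3, f)), f), W) = Add(Mul(2, W, f, Add(-3, f)), W) = Add(W, Mul(2, W, f, Add(-3, f))))
Add(Mul(Add(Function('N')(5, Function('d')(3, 3)), K), -1), 76) = Add(Mul(Add(Mul(Add(3, Mul(3, 3)), Add(1, Mul(-6, 5), Mul(2, Pow(5, 2)))), 1), -1), 76) = Add(Mul(Add(Mul(Add(3, 9), Add(1, -30, Mul(2, 25))), 1), -1), 76) = Add(Mul(Add(Mul(12, Add(1, -30, 50)), 1), -1), 76) = Add(Mul(Add(Mul(12, 21), 1), -1), 76) = Add(Mul(Add(252, 1), -1), 76) = Add(Mul(253, -1), 76) = Add(-253, 76) = -177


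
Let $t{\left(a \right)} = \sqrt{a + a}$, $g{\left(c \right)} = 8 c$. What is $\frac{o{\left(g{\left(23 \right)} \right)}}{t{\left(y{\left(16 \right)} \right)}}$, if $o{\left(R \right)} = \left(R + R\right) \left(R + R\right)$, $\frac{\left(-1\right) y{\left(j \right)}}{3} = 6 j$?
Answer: $- \frac{16928 i}{3} \approx - 5642.7 i$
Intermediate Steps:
$y{\left(j \right)} = - 18 j$ ($y{\left(j \right)} = - 3 \cdot 6 j = - 18 j$)
$o{\left(R \right)} = 4 R^{2}$ ($o{\left(R \right)} = 2 R 2 R = 4 R^{2}$)
$t{\left(a \right)} = \sqrt{2} \sqrt{a}$ ($t{\left(a \right)} = \sqrt{2 a} = \sqrt{2} \sqrt{a}$)
$\frac{o{\left(g{\left(23 \right)} \right)}}{t{\left(y{\left(16 \right)} \right)}} = \frac{4 \left(8 \cdot 23\right)^{2}}{\sqrt{2} \sqrt{\left(-18\right) 16}} = \frac{4 \cdot 184^{2}}{\sqrt{2} \sqrt{-288}} = \frac{4 \cdot 33856}{\sqrt{2} \cdot 12 i \sqrt{2}} = \frac{135424}{24 i} = 135424 \left(- \frac{i}{24}\right) = - \frac{16928 i}{3}$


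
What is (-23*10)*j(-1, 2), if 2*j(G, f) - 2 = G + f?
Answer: -345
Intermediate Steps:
j(G, f) = 1 + G/2 + f/2 (j(G, f) = 1 + (G + f)/2 = 1 + (G/2 + f/2) = 1 + G/2 + f/2)
(-23*10)*j(-1, 2) = (-23*10)*(1 + (1/2)*(-1) + (1/2)*2) = -230*(1 - 1/2 + 1) = -230*3/2 = -345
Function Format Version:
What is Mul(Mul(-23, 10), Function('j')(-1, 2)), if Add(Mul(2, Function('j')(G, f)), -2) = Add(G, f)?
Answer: -345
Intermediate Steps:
Function('j')(G, f) = Add(1, Mul(Rational(1, 2), G), Mul(Rational(1, 2), f)) (Function('j')(G, f) = Add(1, Mul(Rational(1, 2), Add(G, f))) = Add(1, Add(Mul(Rational(1, 2), G), Mul(Rational(1, 2), f))) = Add(1, Mul(Rational(1, 2), G), Mul(Rational(1, 2), f)))
Mul(Mul(-23, 10), Function('j')(-1, 2)) = Mul(Mul(-23, 10), Add(1, Mul(Rational(1, 2), -1), Mul(Rational(1, 2), 2))) = Mul(-230, Add(1, Rational(-1, 2), 1)) = Mul(-230, Rational(3, 2)) = -345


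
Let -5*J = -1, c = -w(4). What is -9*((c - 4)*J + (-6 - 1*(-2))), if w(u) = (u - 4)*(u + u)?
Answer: 216/5 ≈ 43.200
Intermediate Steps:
w(u) = 2*u*(-4 + u) (w(u) = (-4 + u)*(2*u) = 2*u*(-4 + u))
c = 0 (c = -2*4*(-4 + 4) = -2*4*0 = -1*0 = 0)
J = ⅕ (J = -⅕*(-1) = ⅕ ≈ 0.20000)
-9*((c - 4)*J + (-6 - 1*(-2))) = -9*((0 - 4)*(⅕) + (-6 - 1*(-2))) = -9*(-4*⅕ + (-6 + 2)) = -9*(-⅘ - 4) = -9*(-24/5) = 216/5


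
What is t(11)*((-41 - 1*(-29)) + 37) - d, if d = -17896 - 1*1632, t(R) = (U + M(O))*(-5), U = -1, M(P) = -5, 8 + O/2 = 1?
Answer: 20278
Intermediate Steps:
O = -14 (O = -16 + 2*1 = -16 + 2 = -14)
t(R) = 30 (t(R) = (-1 - 5)*(-5) = -6*(-5) = 30)
d = -19528 (d = -17896 - 1632 = -19528)
t(11)*((-41 - 1*(-29)) + 37) - d = 30*((-41 - 1*(-29)) + 37) - 1*(-19528) = 30*((-41 + 29) + 37) + 19528 = 30*(-12 + 37) + 19528 = 30*25 + 19528 = 750 + 19528 = 20278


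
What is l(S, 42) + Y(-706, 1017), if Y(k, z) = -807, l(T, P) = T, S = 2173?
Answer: 1366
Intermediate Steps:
l(S, 42) + Y(-706, 1017) = 2173 - 807 = 1366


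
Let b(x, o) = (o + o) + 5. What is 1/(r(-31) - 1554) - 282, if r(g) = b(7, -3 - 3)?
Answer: -440203/1561 ≈ -282.00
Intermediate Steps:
b(x, o) = 5 + 2*o (b(x, o) = 2*o + 5 = 5 + 2*o)
r(g) = -7 (r(g) = 5 + 2*(-3 - 3) = 5 + 2*(-6) = 5 - 12 = -7)
1/(r(-31) - 1554) - 282 = 1/(-7 - 1554) - 282 = 1/(-1561) - 282 = -1/1561 - 282 = -440203/1561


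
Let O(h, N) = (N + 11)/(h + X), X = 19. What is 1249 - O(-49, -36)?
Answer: 7489/6 ≈ 1248.2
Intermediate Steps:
O(h, N) = (11 + N)/(19 + h) (O(h, N) = (N + 11)/(h + 19) = (11 + N)/(19 + h))
1249 - O(-49, -36) = 1249 - (11 - 36)/(19 - 49) = 1249 - (-25)/(-30) = 1249 - (-1)*(-25)/30 = 1249 - 1*⅚ = 1249 - ⅚ = 7489/6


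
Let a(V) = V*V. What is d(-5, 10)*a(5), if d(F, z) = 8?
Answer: 200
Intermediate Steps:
a(V) = V²
d(-5, 10)*a(5) = 8*5² = 8*25 = 200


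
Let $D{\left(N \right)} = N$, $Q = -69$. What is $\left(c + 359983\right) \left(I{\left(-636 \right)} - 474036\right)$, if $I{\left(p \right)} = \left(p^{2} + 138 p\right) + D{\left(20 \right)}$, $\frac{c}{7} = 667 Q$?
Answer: $-5948946736$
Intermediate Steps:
$c = -322161$ ($c = 7 \cdot 667 \left(-69\right) = 7 \left(-46023\right) = -322161$)
$I{\left(p \right)} = 20 + p^{2} + 138 p$ ($I{\left(p \right)} = \left(p^{2} + 138 p\right) + 20 = 20 + p^{2} + 138 p$)
$\left(c + 359983\right) \left(I{\left(-636 \right)} - 474036\right) = \left(-322161 + 359983\right) \left(\left(20 + \left(-636\right)^{2} + 138 \left(-636\right)\right) - 474036\right) = 37822 \left(\left(20 + 404496 - 87768\right) - 474036\right) = 37822 \left(316748 - 474036\right) = 37822 \left(-157288\right) = -5948946736$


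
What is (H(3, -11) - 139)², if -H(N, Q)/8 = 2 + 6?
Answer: 41209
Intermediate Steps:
H(N, Q) = -64 (H(N, Q) = -8*(2 + 6) = -8*8 = -64)
(H(3, -11) - 139)² = (-64 - 139)² = (-203)² = 41209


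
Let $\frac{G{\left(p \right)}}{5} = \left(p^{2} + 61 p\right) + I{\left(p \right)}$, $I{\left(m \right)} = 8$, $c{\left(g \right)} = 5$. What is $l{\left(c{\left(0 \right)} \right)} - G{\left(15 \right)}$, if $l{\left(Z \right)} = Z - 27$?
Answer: $-5762$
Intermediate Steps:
$l{\left(Z \right)} = -27 + Z$
$G{\left(p \right)} = 40 + 5 p^{2} + 305 p$ ($G{\left(p \right)} = 5 \left(\left(p^{2} + 61 p\right) + 8\right) = 5 \left(8 + p^{2} + 61 p\right) = 40 + 5 p^{2} + 305 p$)
$l{\left(c{\left(0 \right)} \right)} - G{\left(15 \right)} = \left(-27 + 5\right) - \left(40 + 5 \cdot 15^{2} + 305 \cdot 15\right) = -22 - \left(40 + 5 \cdot 225 + 4575\right) = -22 - \left(40 + 1125 + 4575\right) = -22 - 5740 = -5762$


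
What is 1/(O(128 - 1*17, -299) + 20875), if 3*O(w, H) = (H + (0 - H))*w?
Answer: 1/20875 ≈ 4.7904e-5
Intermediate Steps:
O(w, H) = 0 (O(w, H) = ((H + (0 - H))*w)/3 = ((H - H)*w)/3 = (0*w)/3 = (1/3)*0 = 0)
1/(O(128 - 1*17, -299) + 20875) = 1/(0 + 20875) = 1/20875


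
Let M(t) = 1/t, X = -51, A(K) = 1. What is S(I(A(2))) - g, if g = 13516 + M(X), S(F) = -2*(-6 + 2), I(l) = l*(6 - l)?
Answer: -688907/51 ≈ -13508.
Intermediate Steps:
S(F) = 8 (S(F) = -2*(-4) = 8)
g = 689315/51 (g = 13516 + 1/(-51) = 13516 - 1/51 = 689315/51 ≈ 13516.)
S(I(A(2))) - g = 8 - 1*689315/51 = 8 - 689315/51 = -688907/51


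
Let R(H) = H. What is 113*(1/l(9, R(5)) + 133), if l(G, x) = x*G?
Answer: 676418/45 ≈ 15032.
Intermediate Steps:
l(G, x) = G*x
113*(1/l(9, R(5)) + 133) = 113*(1/(9*5) + 133) = 113*(1/45 + 133) = 113*(5986/45) = 676418/45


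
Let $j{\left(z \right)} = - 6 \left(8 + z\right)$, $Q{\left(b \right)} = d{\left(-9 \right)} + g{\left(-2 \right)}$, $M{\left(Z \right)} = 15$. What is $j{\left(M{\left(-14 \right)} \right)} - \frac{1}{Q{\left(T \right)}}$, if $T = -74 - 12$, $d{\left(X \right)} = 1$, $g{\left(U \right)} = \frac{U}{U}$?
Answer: $- \frac{277}{2} \approx -138.5$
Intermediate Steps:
$g{\left(U \right)} = 1$
$T = -86$ ($T = -74 - 12 = -86$)
$Q{\left(b \right)} = 2$ ($Q{\left(b \right)} = 1 + 1 = 2$)
$j{\left(z \right)} = -48 - 6 z$
$j{\left(M{\left(-14 \right)} \right)} - \frac{1}{Q{\left(T \right)}} = \left(-48 - 90\right) - \frac{1}{2} = -138 - \frac{1}{2} = - \frac{277}{2}$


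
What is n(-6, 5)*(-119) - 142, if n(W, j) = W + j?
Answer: -23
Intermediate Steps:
n(-6, 5)*(-119) - 142 = (-6 + 5)*(-119) - 142 = -1*(-119) - 142 = 119 - 142 = -23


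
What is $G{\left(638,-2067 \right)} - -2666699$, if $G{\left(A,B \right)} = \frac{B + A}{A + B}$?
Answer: $2666700$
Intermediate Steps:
$G{\left(A,B \right)} = 1$ ($G{\left(A,B \right)} = \frac{A + B}{A + B} = 1$)
$G{\left(638,-2067 \right)} - -2666699 = 1 - -2666699 = 1 + 2666699 = 2666700$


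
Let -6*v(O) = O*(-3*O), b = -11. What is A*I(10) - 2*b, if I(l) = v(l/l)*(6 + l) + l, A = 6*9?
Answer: 994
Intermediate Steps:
v(O) = O**2/2 (v(O) = -O*(-3*O)/6 = -(-1)*O**2/2 = O**2/2)
A = 54
I(l) = 3 + 3*l/2 (I(l) = ((l/l)**2/2)*(6 + l) + l = ((1/2)*1**2)*(6 + l) + l = ((1/2)*1)*(6 + l) + l = (6 + l)/2 + l = (3 + l/2) + l = 3 + 3*l/2)
A*I(10) - 2*b = 54*(3 + (3/2)*10) - 2*(-11) = 54*(3 + 15) + 22 = 54*18 + 22 = 972 + 22 = 994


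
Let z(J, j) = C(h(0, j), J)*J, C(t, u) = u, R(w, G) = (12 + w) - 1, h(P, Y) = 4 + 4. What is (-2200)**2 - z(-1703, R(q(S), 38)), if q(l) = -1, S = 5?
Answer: 1939791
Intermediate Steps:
h(P, Y) = 8
R(w, G) = 11 + w
z(J, j) = J**2 (z(J, j) = J*J = J**2)
(-2200)**2 - z(-1703, R(q(S), 38)) = (-2200)**2 - 1*(-1703)**2 = 4840000 - 1*2900209 = 4840000 - 2900209 = 1939791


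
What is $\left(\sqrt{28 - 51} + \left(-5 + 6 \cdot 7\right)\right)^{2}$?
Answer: $\left(37 + i \sqrt{23}\right)^{2} \approx 1346.0 + 354.89 i$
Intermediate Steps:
$\left(\sqrt{28 - 51} + \left(-5 + 6 \cdot 7\right)\right)^{2} = \left(\sqrt{-23} + \left(-5 + 42\right)\right)^{2} = \left(i \sqrt{23} + 37\right)^{2} = \left(37 + i \sqrt{23}\right)^{2}$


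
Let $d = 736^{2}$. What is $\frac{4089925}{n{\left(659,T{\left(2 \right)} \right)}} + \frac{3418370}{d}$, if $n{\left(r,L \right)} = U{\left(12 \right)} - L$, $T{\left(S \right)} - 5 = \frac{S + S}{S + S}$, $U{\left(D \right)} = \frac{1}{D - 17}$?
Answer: $- \frac{5538687047265}{8396288} \approx -6.5966 \cdot 10^{5}$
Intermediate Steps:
$d = 541696$
$U{\left(D \right)} = \frac{1}{-17 + D}$
$T{\left(S \right)} = 6$ ($T{\left(S \right)} = 5 + \frac{S + S}{S + S} = 5 + \frac{2 S}{2 S} = 5 + 2 S \frac{1}{2 S} = 5 + 1 = 6$)
$n{\left(r,L \right)} = - \frac{1}{5} - L$ ($n{\left(r,L \right)} = \frac{1}{-17 + 12} - L = \frac{1}{-5} - L = - \frac{1}{5} - L$)
$\frac{4089925}{n{\left(659,T{\left(2 \right)} \right)}} + \frac{3418370}{d} = \frac{4089925}{- \frac{1}{5} - 6} + \frac{3418370}{541696} = \frac{4089925}{- \frac{1}{5} - 6} + 3418370 \cdot \frac{1}{541696} = \frac{4089925}{- \frac{31}{5}} + \frac{1709185}{270848} = 4089925 \left(- \frac{5}{31}\right) + \frac{1709185}{270848} = - \frac{20449625}{31} + \frac{1709185}{270848} = - \frac{5538687047265}{8396288}$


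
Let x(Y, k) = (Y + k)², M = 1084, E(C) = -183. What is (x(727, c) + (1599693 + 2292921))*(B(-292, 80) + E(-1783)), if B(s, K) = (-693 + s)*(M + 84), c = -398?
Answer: -4603635816865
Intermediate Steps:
B(s, K) = -809424 + 1168*s (B(s, K) = (-693 + s)*(1084 + 84) = (-693 + s)*1168 = -809424 + 1168*s)
(x(727, c) + (1599693 + 2292921))*(B(-292, 80) + E(-1783)) = ((727 - 398)² + (1599693 + 2292921))*((-809424 + 1168*(-292)) - 183) = (329² + 3892614)*((-809424 - 341056) - 183) = (108241 + 3892614)*(-1150480 - 183) = 4000855*(-1150663) = -4603635816865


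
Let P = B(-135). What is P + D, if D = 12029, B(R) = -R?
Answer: 12164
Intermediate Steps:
P = 135 (P = -1*(-135) = 135)
P + D = 135 + 12029 = 12164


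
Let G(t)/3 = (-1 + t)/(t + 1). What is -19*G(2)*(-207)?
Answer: 3933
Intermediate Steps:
G(t) = 3*(-1 + t)/(1 + t) (G(t) = 3*((-1 + t)/(t + 1)) = 3*((-1 + t)/(1 + t)) = 3*(-1 + t)/(1 + t))
-19*G(2)*(-207) = -57*(-1 + 2)/(1 + 2)*(-207) = -57/3*(-207) = -19*1*(-207) = -19*(-207) = 3933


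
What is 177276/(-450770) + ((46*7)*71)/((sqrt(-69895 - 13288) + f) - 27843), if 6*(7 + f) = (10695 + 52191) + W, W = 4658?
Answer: -989179011162558/558638794678435 - 205758*I*sqrt(83183)/2478597931 ≈ -1.7707 - 0.023942*I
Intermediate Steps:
f = 33751/3 (f = -7 + ((10695 + 52191) + 4658)/6 = -7 + (62886 + 4658)/6 = -7 + (1/6)*67544 = -7 + 33772/3 = 33751/3 ≈ 11250.)
177276/(-450770) + ((46*7)*71)/((sqrt(-69895 - 13288) + f) - 27843) = 177276/(-450770) + ((46*7)*71)/((sqrt(-69895 - 13288) + 33751/3) - 27843) = 177276*(-1/450770) + (322*71)/((sqrt(-83183) + 33751/3) - 27843) = -88638/225385 + 22862/((I*sqrt(83183) + 33751/3) - 27843) = -88638/225385 + 22862/((33751/3 + I*sqrt(83183)) - 27843) = -88638/225385 + 22862/(-49778/3 + I*sqrt(83183))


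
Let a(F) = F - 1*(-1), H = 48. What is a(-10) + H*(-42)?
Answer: -2025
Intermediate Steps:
a(F) = 1 + F (a(F) = F + 1 = 1 + F)
a(-10) + H*(-42) = (1 - 10) + 48*(-42) = -9 - 2016 = -2025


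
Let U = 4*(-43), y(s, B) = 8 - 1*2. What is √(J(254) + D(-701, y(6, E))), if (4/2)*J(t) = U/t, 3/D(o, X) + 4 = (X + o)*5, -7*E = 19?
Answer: I*√1352351626/63119 ≈ 0.58262*I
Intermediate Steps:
E = -19/7 (E = -⅐*19 = -19/7 ≈ -2.7143)
y(s, B) = 6 (y(s, B) = 8 - 2 = 6)
D(o, X) = 3/(-4 + 5*X + 5*o) (D(o, X) = 3/(-4 + (X + o)*5) = 3/(-4 + (5*X + 5*o)) = 3/(-4 + 5*X + 5*o))
U = -172
J(t) = -86/t (J(t) = (-172/t)/2 = -86/t)
√(J(254) + D(-701, y(6, E))) = √(-86/254 + 3/(-4 + 5*6 + 5*(-701))) = √(-86*1/254 + 3/(-4 + 30 - 3505)) = √(-43/127 + 3/(-3479)) = √(-43/127 + 3*(-1/3479)) = √(-43/127 - 3/3479) = √(-149978/441833) = I*√1352351626/63119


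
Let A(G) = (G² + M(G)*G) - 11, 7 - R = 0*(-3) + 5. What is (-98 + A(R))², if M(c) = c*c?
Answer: 9409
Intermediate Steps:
M(c) = c²
R = 2 (R = 7 - (0*(-3) + 5) = 7 - (0 + 5) = 7 - 1*5 = 7 - 5 = 2)
A(G) = -11 + G² + G³ (A(G) = (G² + G²*G) - 11 = (G² + G³) - 11 = -11 + G² + G³)
(-98 + A(R))² = (-98 + (-11 + 2² + 2³))² = (-98 + (-11 + 4 + 8))² = (-98 + 1)² = (-97)² = 9409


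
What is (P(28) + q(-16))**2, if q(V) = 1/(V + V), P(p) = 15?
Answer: 229441/1024 ≈ 224.06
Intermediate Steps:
q(V) = 1/(2*V)
(P(28) + q(-16))**2 = (15 + (1/2)/(-16))**2 = (15 + (1/2)*(-1/16))**2 = (15 - 1/32)**2 = (479/32)**2 = 229441/1024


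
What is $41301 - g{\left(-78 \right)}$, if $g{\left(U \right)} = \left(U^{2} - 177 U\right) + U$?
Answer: $21489$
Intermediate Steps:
$g{\left(U \right)} = U^{2} - 176 U$
$41301 - g{\left(-78 \right)} = 41301 - - 78 \left(-176 - 78\right) = 41301 - \left(-78\right) \left(-254\right) = 41301 - 19812 = 21489$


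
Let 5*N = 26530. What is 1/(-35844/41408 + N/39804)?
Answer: -103012752/75438983 ≈ -1.3655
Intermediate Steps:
N = 5306 (N = (⅕)*26530 = 5306)
1/(-35844/41408 + N/39804) = 1/(-35844/41408 + 5306/39804) = 1/(-35844*1/41408 + 5306*(1/39804)) = 1/(-8961/10352 + 2653/19902) = 1/(-75438983/103012752) = -103012752/75438983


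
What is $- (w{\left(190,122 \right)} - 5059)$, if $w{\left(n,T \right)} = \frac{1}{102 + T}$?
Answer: $\frac{1133215}{224} \approx 5059.0$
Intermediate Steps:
$- (w{\left(190,122 \right)} - 5059) = - (\frac{1}{102 + 122} - 5059) = - (\frac{1}{224} - 5059) = \left(-1\right) \left(- \frac{1133215}{224}\right) = \frac{1133215}{224}$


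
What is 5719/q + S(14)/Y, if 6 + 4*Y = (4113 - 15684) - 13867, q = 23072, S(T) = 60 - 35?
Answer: 5114537/20965856 ≈ 0.24395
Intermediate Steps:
S(T) = 25
Y = -6361 (Y = -3/2 + ((4113 - 15684) - 13867)/4 = -3/2 + (-11571 - 13867)/4 = -3/2 + (¼)*(-25438) = -3/2 - 12719/2 = -6361)
5719/q + S(14)/Y = 5719/23072 + 25/(-6361) = 5719*(1/23072) + 25*(-1/6361) = 817/3296 - 25/6361 = 5114537/20965856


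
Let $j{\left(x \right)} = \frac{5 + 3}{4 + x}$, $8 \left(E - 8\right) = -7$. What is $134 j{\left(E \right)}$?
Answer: $\frac{8576}{89} \approx 96.359$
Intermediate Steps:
$E = \frac{57}{8}$ ($E = 8 + \frac{1}{8} \left(-7\right) = 8 - \frac{7}{8} = \frac{57}{8} \approx 7.125$)
$j{\left(x \right)} = \frac{8}{4 + x}$
$134 j{\left(E \right)} = 134 \frac{8}{4 + \frac{57}{8}} = 134 \frac{8}{\frac{89}{8}} = 134 \cdot 8 \cdot \frac{8}{89} = 134 \cdot \frac{64}{89} = \frac{8576}{89}$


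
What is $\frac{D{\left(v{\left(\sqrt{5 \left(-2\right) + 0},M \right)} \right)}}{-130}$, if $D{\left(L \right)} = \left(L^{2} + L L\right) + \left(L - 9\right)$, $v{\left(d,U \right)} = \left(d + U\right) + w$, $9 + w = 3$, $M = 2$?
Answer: $\frac{1}{130} + \frac{3 i \sqrt{10}}{26} \approx 0.0076923 + 0.36488 i$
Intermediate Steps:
$w = -6$ ($w = -9 + 3 = -6$)
$v{\left(d,U \right)} = -6 + U + d$ ($v{\left(d,U \right)} = \left(d + U\right) - 6 = \left(U + d\right) - 6 = -6 + U + d$)
$D{\left(L \right)} = -9 + L + 2 L^{2}$ ($D{\left(L \right)} = \left(L^{2} + L^{2}\right) + \left(-9 + L\right) = 2 L^{2} + \left(-9 + L\right) = -9 + L + 2 L^{2}$)
$\frac{D{\left(v{\left(\sqrt{5 \left(-2\right) + 0},M \right)} \right)}}{-130} = \frac{-9 + \left(-6 + 2 + \sqrt{5 \left(-2\right) + 0}\right) + 2 \left(-6 + 2 + \sqrt{5 \left(-2\right) + 0}\right)^{2}}{-130} = \left(-9 + \left(-6 + 2 + \sqrt{-10 + 0}\right) + 2 \left(-6 + 2 + \sqrt{-10 + 0}\right)^{2}\right) \left(- \frac{1}{130}\right) = \left(-9 + \left(-6 + 2 + \sqrt{-10}\right) + 2 \left(-6 + 2 + \sqrt{-10}\right)^{2}\right) \left(- \frac{1}{130}\right) = \left(-9 + \left(-6 + 2 + i \sqrt{10}\right) + 2 \left(-6 + 2 + i \sqrt{10}\right)^{2}\right) \left(- \frac{1}{130}\right) = \left(-9 - \left(4 - i \sqrt{10}\right) + 2 \left(-4 + i \sqrt{10}\right)^{2}\right) \left(- \frac{1}{130}\right) = \left(-13 + 2 \left(-4 + i \sqrt{10}\right)^{2} + i \sqrt{10}\right) \left(- \frac{1}{130}\right) = \frac{1}{10} - \frac{\left(-4 + i \sqrt{10}\right)^{2}}{65} - \frac{i \sqrt{10}}{130}$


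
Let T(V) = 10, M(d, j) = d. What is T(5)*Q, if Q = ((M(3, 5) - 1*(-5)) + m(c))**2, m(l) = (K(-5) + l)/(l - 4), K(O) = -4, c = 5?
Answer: 810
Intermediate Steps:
m(l) = 1 (m(l) = (-4 + l)/(l - 4) = (-4 + l)/(-4 + l) = 1)
Q = 81 (Q = ((3 - 1*(-5)) + 1)**2 = ((3 + 5) + 1)**2 = (8 + 1)**2 = 9**2 = 81)
T(5)*Q = 10*81 = 810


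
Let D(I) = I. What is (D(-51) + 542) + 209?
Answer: 700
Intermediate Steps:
(D(-51) + 542) + 209 = (-51 + 542) + 209 = 491 + 209 = 700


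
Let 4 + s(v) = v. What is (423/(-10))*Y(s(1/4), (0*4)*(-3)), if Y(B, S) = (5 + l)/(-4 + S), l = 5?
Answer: 423/4 ≈ 105.75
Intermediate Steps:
s(v) = -4 + v
Y(B, S) = 10/(-4 + S) (Y(B, S) = (5 + 5)/(-4 + S) = 10/(-4 + S))
(423/(-10))*Y(s(1/4), (0*4)*(-3)) = (423/(-10))*(10/(-4 + (0*4)*(-3))) = (423*(-⅒))*(10/(-4 + 0*(-3))) = -423/(-4 + 0) = -423/(-4) = -423*(-1)/4 = -423/10*(-5/2) = 423/4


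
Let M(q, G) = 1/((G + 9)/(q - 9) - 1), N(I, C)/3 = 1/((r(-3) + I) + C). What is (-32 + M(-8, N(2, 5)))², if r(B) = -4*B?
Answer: 263315529/247009 ≈ 1066.0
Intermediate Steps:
N(I, C) = 3/(12 + C + I) (N(I, C) = 3/((-4*(-3) + I) + C) = 3/((12 + I) + C) = 3/(12 + C + I))
M(q, G) = 1/(-1 + (9 + G)/(-9 + q)) (M(q, G) = 1/((9 + G)/(-9 + q) - 1) = 1/(-1 + (9 + G)/(-9 + q)))
(-32 + M(-8, N(2, 5)))² = (-32 + (-9 - 8)/(18 + 3/(12 + 5 + 2) - 1*(-8)))² = (-32 - 17/(18 + 3/19 + 8))² = (-32 - 17/(497/19))² = (-32 + (19/497)*(-17))² = (-32 - 323/497)² = (-16227/497)² = 263315529/247009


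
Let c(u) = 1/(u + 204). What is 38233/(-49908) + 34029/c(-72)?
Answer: 224178113591/49908 ≈ 4.4918e+6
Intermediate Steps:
c(u) = 1/(204 + u)
38233/(-49908) + 34029/c(-72) = 38233/(-49908) + 34029/(1/(204 - 72)) = 38233*(-1/49908) + 34029/(1/132) = -38233/49908 + 34029/(1/132) = -38233/49908 + 34029*132 = -38233/49908 + 4491828 = 224178113591/49908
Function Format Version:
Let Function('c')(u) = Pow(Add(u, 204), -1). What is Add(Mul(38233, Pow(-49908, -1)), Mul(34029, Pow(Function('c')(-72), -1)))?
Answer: Rational(224178113591, 49908) ≈ 4.4918e+6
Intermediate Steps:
Function('c')(u) = Pow(Add(204, u), -1)
Add(Mul(38233, Pow(-49908, -1)), Mul(34029, Pow(Function('c')(-72), -1))) = Add(Mul(38233, Pow(-49908, -1)), Mul(34029, Pow(Pow(Add(204, -72), -1), -1))) = Add(Mul(38233, Rational(-1, 49908)), Mul(34029, Pow(Pow(132, -1), -1))) = Add(Rational(-38233, 49908), Mul(34029, Pow(Rational(1, 132), -1))) = Add(Rational(-38233, 49908), Mul(34029, 132)) = Add(Rational(-38233, 49908), 4491828) = Rational(224178113591, 49908)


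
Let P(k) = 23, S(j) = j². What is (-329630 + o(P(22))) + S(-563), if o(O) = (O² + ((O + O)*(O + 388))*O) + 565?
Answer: 423271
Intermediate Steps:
o(O) = 565 + O² + 2*O²*(388 + O) (o(O) = (O² + ((2*O)*(388 + O))*O) + 565 = (O² + (2*O*(388 + O))*O) + 565 = (O² + 2*O²*(388 + O)) + 565 = 565 + O² + 2*O²*(388 + O))
(-329630 + o(P(22))) + S(-563) = (-329630 + (565 + 2*23³ + 777*23²)) + (-563)² = (-329630 + (565 + 2*12167 + 777*529)) + 316969 = (-329630 + (565 + 24334 + 411033)) + 316969 = (-329630 + 435932) + 316969 = 106302 + 316969 = 423271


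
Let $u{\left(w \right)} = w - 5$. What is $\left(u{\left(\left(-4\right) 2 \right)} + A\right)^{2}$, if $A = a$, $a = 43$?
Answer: $900$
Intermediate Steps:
$A = 43$
$u{\left(w \right)} = -5 + w$ ($u{\left(w \right)} = w - 5 = -5 + w$)
$\left(u{\left(\left(-4\right) 2 \right)} + A\right)^{2} = \left(\left(-5 - 8\right) + 43\right)^{2} = \left(-13 + 43\right)^{2} = 30^{2} = 900$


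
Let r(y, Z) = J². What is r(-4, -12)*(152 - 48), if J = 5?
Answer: 2600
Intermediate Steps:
r(y, Z) = 25 (r(y, Z) = 5² = 25)
r(-4, -12)*(152 - 48) = 25*(152 - 48) = 25*104 = 2600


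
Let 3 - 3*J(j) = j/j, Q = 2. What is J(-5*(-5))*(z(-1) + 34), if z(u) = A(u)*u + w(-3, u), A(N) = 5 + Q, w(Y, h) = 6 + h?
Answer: 64/3 ≈ 21.333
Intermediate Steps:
A(N) = 7 (A(N) = 5 + 2 = 7)
z(u) = 6 + 8*u (z(u) = 7*u + (6 + u) = 6 + 8*u)
J(j) = ⅔ (J(j) = 1 - j/(3*j) = 1 - ⅓*1 = 1 - ⅓ = ⅔)
J(-5*(-5))*(z(-1) + 34) = 2*((6 + 8*(-1)) + 34)/3 = 2*((6 - 8) + 34)/3 = 2*(-2 + 34)/3 = (⅔)*32 = 64/3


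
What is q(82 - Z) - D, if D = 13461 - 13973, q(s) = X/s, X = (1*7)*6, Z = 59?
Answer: 11818/23 ≈ 513.83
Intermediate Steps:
X = 42 (X = 7*6 = 42)
q(s) = 42/s
D = -512
q(82 - Z) - D = 42/(82 - 1*59) - 1*(-512) = 42/(82 - 59) + 512 = 42/23 + 512 = 11818/23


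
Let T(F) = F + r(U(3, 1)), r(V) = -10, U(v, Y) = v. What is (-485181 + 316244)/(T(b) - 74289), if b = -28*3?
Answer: 168937/74383 ≈ 2.2712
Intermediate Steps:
b = -84
T(F) = -10 + F (T(F) = F - 10 = -10 + F)
(-485181 + 316244)/(T(b) - 74289) = (-485181 + 316244)/((-10 - 84) - 74289) = -168937/(-94 - 74289) = -168937/(-74383) = -168937*(-1/74383) = 168937/74383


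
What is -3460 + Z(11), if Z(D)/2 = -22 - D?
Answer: -3526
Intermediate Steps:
Z(D) = -44 - 2*D (Z(D) = 2*(-22 - D) = -44 - 2*D)
-3460 + Z(11) = -3460 + (-44 - 2*11) = -3460 + (-44 - 22) = -3460 - 66 = -3526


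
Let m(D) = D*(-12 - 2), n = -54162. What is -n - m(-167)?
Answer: 51824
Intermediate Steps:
m(D) = -14*D (m(D) = D*(-14) = -14*D)
-n - m(-167) = -1*(-54162) - (-14)*(-167) = 54162 - 1*2338 = 54162 - 2338 = 51824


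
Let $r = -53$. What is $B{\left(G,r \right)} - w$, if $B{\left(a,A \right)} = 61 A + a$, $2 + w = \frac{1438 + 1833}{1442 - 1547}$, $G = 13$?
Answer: $- \frac{334619}{105} \approx -3186.8$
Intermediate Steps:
$w = - \frac{3481}{105}$ ($w = -2 + \frac{1438 + 1833}{1442 - 1547} = -2 + \frac{3271}{-105} = -2 + 3271 \left(- \frac{1}{105}\right) = -2 - \frac{3271}{105} = - \frac{3481}{105} \approx -33.152$)
$B{\left(a,A \right)} = a + 61 A$
$B{\left(G,r \right)} - w = \left(13 + 61 \left(-53\right)\right) - - \frac{3481}{105} = \left(13 - 3233\right) + \frac{3481}{105} = -3220 + \frac{3481}{105} = - \frac{334619}{105}$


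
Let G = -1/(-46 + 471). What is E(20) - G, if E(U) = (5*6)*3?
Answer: 38251/425 ≈ 90.002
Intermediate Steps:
E(U) = 90 (E(U) = 30*3 = 90)
G = -1/425 ≈ -0.0023529
E(20) - G = 90 - 1*(-1/425) = 90 + 1/425 = 38251/425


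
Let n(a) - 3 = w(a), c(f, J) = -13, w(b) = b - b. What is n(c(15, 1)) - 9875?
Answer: -9872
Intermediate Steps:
w(b) = 0
n(a) = 3 (n(a) = 3 + 0 = 3)
n(c(15, 1)) - 9875 = 3 - 9875 = -9872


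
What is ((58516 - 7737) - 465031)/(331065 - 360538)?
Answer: 414252/29473 ≈ 14.055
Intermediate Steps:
((58516 - 7737) - 465031)/(331065 - 360538) = (50779 - 465031)/(-29473) = -414252*(-1/29473) = 414252/29473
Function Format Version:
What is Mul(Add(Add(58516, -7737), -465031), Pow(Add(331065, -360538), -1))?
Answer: Rational(414252, 29473) ≈ 14.055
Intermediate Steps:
Mul(Add(Add(58516, -7737), -465031), Pow(Add(331065, -360538), -1)) = Mul(Add(50779, -465031), Pow(-29473, -1)) = Mul(-414252, Rational(-1, 29473)) = Rational(414252, 29473)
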